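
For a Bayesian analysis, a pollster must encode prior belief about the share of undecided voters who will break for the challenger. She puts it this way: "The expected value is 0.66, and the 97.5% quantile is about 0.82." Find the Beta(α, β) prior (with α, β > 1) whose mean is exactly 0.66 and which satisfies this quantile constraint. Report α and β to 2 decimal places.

α ≈ 18.47, β ≈ 9.52

With mean 0.66 fixed, write α = 0.66s, β = 0.34s where s = α+β.
Need P(θ < 0.82) = 0.975 under Beta(0.66s, 0.34s). Normal approximation: (q−m)/√(m(1−m)/s) ≈ z_{0.975} = 1.96, so s ≈ 0.66·0.34·(1.96)²/(0.82−0.66)² = 33.7.
At s = 33.7: P(θ<0.82) ≈ 0.985. Adjusting to match 0.975 gives s ≈ 27.99.
So α = 0.66·27.99 ≈ 18.47, β = 0.34·27.99 ≈ 9.52.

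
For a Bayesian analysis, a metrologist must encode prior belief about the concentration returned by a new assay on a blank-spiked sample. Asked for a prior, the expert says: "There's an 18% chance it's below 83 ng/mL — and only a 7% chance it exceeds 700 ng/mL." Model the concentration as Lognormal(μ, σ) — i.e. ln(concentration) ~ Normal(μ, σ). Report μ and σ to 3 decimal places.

μ ≈ 5.235, σ ≈ 0.892

If T ~ Lognormal(μ,σ) then ln T ~ Normal(μ,σ), so the p-quantile of ln T is μ + z_p·σ.
ln(83) = 4.419 and ln(700) = 6.551; z_{0.18} = -0.9154, z_{0.93} = 1.476.
σ = (6.551 − 4.419)/(1.476 − (-0.9154)) = 0.892.
μ = 4.419 − (-0.9154)·0.892 = 5.235.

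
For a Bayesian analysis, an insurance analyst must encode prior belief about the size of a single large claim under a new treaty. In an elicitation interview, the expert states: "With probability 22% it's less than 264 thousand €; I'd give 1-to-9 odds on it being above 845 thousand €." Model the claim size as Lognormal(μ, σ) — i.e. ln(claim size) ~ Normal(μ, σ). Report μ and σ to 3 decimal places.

μ ≈ 6.013, σ ≈ 0.566

If T ~ Lognormal(μ,σ) then ln T ~ Normal(μ,σ), so the p-quantile of ln T is μ + z_p·σ.
ln(264) = 5.576 and ln(845) = 6.739; z_{0.22} = -0.7722, z_{0.9} = 1.282.
σ = (6.739 − 5.576)/(1.282 − (-0.7722)) = 0.566.
μ = 5.576 − (-0.7722)·0.566 = 6.013.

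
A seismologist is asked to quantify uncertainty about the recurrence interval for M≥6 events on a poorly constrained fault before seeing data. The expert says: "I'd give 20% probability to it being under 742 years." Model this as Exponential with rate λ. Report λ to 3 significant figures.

P(T < 742.0) = 1 − e^(−λ·742.0) = 0.2, so λ = −ln(1−0.2)/742.0 = −ln(0.8)/742.0 = 0.000301.

λ ≈ 0.000301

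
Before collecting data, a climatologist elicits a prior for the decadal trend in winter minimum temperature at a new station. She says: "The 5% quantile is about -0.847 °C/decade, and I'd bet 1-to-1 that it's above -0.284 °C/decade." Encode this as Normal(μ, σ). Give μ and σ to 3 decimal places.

The p-quantile of Normal(μ,σ) is μ + z_p·σ, with z_{0.05} = -1.645 and z_{0.5} = 0.
Eliminate σ: μ = (z₂·x₁ − z₁·x₂)/(z₂ − z₁) = (0·-0.847 − (-1.645)·-0.284)/1.645 = -0.284.
Then σ = (x₂ − x₁)/(z₂ − z₁) = (-0.284 − -0.847)/1.645 = 0.342.

μ = -0.284, σ = 0.342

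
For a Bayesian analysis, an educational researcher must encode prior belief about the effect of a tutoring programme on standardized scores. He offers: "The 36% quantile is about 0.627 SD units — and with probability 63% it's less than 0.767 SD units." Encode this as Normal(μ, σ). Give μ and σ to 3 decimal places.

The p-quantile of Normal(μ,σ) is μ + z_p·σ, with z_{0.36} = -0.3585 and z_{0.63} = 0.3319.
Eliminate σ: μ = (z₂·x₁ − z₁·x₂)/(z₂ − z₁) = (0.3319·0.627 − (-0.3585)·0.767)/0.6903 = 0.700.
Then σ = (x₂ − x₁)/(z₂ − z₁) = (0.767 − 0.627)/0.6903 = 0.203.

μ = 0.700, σ = 0.203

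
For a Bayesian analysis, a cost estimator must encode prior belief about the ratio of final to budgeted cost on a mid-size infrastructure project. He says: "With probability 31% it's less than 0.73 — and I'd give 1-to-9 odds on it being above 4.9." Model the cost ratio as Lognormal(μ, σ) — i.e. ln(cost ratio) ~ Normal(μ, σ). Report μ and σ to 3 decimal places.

If T ~ Lognormal(μ,σ) then ln T ~ Normal(μ,σ), so the p-quantile of ln T is μ + z_p·σ.
ln(0.73) = -0.3147 and ln(4.9) = 1.589; z_{0.31} = -0.4959, z_{0.9} = 1.282.
σ = (1.589 − -0.3147)/(1.282 − (-0.4959)) = 1.071.
μ = -0.3147 − (-0.4959)·1.071 = 0.216.

μ ≈ 0.216, σ ≈ 1.071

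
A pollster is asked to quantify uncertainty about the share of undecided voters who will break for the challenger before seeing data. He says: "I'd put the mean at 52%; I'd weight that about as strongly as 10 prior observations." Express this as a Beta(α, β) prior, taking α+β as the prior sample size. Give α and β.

α = 5.2, β = 4.8

Under the effective-sample-size interpretation, Beta(α, β) has prior mean α/(α+β) and prior sample size α+β.
So α+β = 10 and α/(α+β) = 0.52, giving α = 0.52·10 = 5.2 and β = 10 − 5.2 = 4.8.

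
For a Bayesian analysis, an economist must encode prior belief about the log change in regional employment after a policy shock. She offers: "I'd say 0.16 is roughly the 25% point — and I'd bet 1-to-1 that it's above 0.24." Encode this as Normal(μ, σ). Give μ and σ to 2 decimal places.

μ = 0.24, σ = 0.12

For Normal(μ,σ), the p-quantile is μ + z_p·σ. Here z_{0.25} = -0.6745, z_{0.5} = 0.
So 0.16 = μ − 0.6745σ and 0.24 = μ + 0σ.
Subtracting: σ = (0.24 − 0.16)/(0 − (-0.6745)) = 0.12.
Then μ = 0.16 − (-0.6745)·0.12 = 0.24.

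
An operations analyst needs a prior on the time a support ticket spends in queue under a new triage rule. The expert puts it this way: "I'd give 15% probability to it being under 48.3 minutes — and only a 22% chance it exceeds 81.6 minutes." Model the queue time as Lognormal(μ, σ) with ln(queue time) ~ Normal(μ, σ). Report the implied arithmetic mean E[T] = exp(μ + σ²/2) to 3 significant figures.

E[T] ≈ 68 minutes

If T ~ Lognormal(μ,σ) then ln T ~ Normal(μ,σ), so the p-quantile of ln T is μ + z_p·σ.
ln(48.3) = 3.877 and ln(81.6) = 4.402; z_{0.15} = -1.036, z_{0.78} = 0.7722.
σ = (4.402 − 3.877)/(0.7722 − (-1.036)) = 0.290.
μ = 3.877 − (-1.036)·0.290 = 4.178.
E[T] = exp(μ + σ²/2) = exp(4.178 + 0.0420) = 68 minutes.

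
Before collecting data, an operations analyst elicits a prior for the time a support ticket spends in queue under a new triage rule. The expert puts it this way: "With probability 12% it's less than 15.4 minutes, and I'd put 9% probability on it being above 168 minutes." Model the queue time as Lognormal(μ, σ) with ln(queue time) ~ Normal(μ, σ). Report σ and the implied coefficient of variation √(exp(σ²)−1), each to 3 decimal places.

If T ~ Lognormal(μ,σ) then ln T ~ Normal(μ,σ), so the p-quantile of ln T is μ + z_p·σ.
ln(15.4) = 2.734 and ln(168) = 5.124; z_{0.12} = -1.175, z_{0.91} = 1.341.
σ = (5.124 − 2.734)/(1.341 − (-1.175)) = 0.950.
μ = 2.734 − (-1.175)·0.950 = 3.850.
CV = √(exp(σ²)−1) = √(exp(0.9022)−1) = 1.210.

σ ≈ 0.950, CV ≈ 1.210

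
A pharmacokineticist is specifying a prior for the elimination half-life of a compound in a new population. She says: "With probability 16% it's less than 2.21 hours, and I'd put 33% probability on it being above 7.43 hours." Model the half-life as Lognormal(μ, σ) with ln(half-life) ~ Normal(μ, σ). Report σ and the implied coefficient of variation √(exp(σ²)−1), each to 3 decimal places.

If T ~ Lognormal(μ,σ) then ln T ~ Normal(μ,σ), so the p-quantile of ln T is μ + z_p·σ.
ln(2.21) = 0.793 and ln(7.43) = 2.006; z_{0.16} = -0.9945, z_{0.67} = 0.4399.
σ = (2.006 − 0.793)/(0.4399 − (-0.9945)) = 0.845.
μ = 0.793 − (-0.9945)·0.845 = 1.634.
CV = √(exp(σ²)−1) = √(exp(0.7146)−1) = 1.021.

σ ≈ 0.845, CV ≈ 1.021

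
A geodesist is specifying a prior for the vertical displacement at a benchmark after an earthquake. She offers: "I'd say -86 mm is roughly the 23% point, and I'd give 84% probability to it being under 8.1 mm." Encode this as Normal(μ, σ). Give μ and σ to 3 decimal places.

μ = -45.888, σ = 54.289

For Normal(μ,σ), the p-quantile is μ + z_p·σ. Here z_{0.23} = -0.7388, z_{0.84} = 0.9945.
So -86 = μ − 0.7388σ and 8.1 = μ + 0.9945σ.
Subtracting: σ = (8.1 − -86)/(0.9945 − (-0.7388)) = 54.289.
Then μ = -86 − (-0.7388)·54.289 = -45.888.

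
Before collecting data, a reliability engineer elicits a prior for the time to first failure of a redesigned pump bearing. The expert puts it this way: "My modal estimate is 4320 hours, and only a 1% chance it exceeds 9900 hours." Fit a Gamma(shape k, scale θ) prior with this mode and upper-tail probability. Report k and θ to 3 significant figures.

Gamma(k,θ) with k>1 has mode (k−1)θ, so θ = 4320/(k−1).
Need P(X < 9900) = 0.99 with θ tied to k this way. Start at k = 2, θ = 4320: P(X<9900) ≈ 0.667.
Too low — raise k to concentrate. Iterating converges to k ≈ 7.95.
Then θ = 4320/(7.95−1) ≈ 621.

k ≈ 7.95, θ ≈ 621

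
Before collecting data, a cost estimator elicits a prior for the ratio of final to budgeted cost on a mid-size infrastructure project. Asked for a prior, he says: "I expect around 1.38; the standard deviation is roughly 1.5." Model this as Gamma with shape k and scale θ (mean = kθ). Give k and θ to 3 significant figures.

For Gamma(k, scale θ): mean = kθ, variance = kθ², so CV = 1/√k.
CV = SD/mean = 1.5/1.38 = 1.087, hence k = 1/CV² = 0.846.
Then θ = mean/k = 1.38/0.846 = 1.63.

k ≈ 0.846, θ ≈ 1.63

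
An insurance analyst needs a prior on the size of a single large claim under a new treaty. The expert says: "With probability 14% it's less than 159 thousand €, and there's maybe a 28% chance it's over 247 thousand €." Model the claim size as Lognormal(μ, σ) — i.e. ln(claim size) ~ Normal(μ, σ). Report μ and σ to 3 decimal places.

If T ~ Lognormal(μ,σ) then ln T ~ Normal(μ,σ), so the p-quantile of ln T is μ + z_p·σ.
ln(159) = 5.069 and ln(247) = 5.509; z_{0.14} = -1.08, z_{0.72} = 0.5828.
σ = (5.509 − 5.069)/(0.5828 − (-1.08)) = 0.265.
μ = 5.069 − (-1.08)·0.265 = 5.355.

μ ≈ 5.355, σ ≈ 0.265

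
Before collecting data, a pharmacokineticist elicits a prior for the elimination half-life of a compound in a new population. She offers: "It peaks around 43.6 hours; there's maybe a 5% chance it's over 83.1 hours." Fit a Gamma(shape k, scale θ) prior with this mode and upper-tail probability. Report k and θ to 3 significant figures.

Gamma(k,θ) with k>1 has mode (k−1)θ, so θ = 43.6/(k−1).
Need P(X < 83.1) = 0.95 with θ tied to k this way. Start at k = 2, θ = 43.6: P(X<83.1) ≈ 0.568.
Too low — raise k to concentrate. Iterating converges to k ≈ 7.68.
Then θ = 43.6/(7.68−1) ≈ 6.53.

k ≈ 7.68, θ ≈ 6.53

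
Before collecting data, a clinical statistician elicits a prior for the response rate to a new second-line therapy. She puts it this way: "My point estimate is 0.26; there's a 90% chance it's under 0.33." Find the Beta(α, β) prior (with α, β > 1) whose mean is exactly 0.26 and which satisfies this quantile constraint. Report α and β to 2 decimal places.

With mean 0.26 fixed, write α = 0.26s, β = 0.74s where s = α+β.
Need P(θ < 0.33) = 0.9 under Beta(0.26s, 0.74s). Normal approximation: (q−m)/√(m(1−m)/s) ≈ z_{0.9} = 1.28, so s ≈ 0.26·0.74·(1.28)²/(0.33−0.26)² = 64.5.
At s = 64.5: P(θ<0.33) ≈ 0.896. Adjusting to match 0.9 gives s ≈ 66.80.
So α = 0.26·66.80 ≈ 17.37, β = 0.74·66.80 ≈ 49.43.

α ≈ 17.37, β ≈ 49.43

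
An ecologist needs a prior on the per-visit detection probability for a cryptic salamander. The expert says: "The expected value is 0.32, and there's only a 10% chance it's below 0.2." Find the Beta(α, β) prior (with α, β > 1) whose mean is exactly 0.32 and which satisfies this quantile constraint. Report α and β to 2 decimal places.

With mean 0.32 fixed, write α = 0.32s, β = 0.68s where s = α+β.
Need P(θ < 0.2) = 0.1 under Beta(0.32s, 0.68s). Normal approximation: (q−m)/√(m(1−m)/s) ≈ z_{0.1} = -1.28, so s ≈ 0.32·0.68·(-1.28)²/(0.2−0.32)² = 24.8.
At s = 24.8: P(θ<0.2) ≈ 0.090. Adjusting to match 0.1 gives s ≈ 22.88.
So α = 0.32·22.88 ≈ 7.32, β = 0.68·22.88 ≈ 15.56.

α ≈ 7.32, β ≈ 15.56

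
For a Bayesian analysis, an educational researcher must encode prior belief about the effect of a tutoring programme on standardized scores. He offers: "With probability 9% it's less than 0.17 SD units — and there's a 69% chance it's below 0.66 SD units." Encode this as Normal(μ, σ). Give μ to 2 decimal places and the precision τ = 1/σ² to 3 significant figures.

μ = 0.53, τ = 14

For Normal(μ,σ), the p-quantile is μ + z_p·σ. Here z_{0.09} = -1.341, z_{0.69} = 0.4959.
So 0.17 = μ − 1.341σ and 0.66 = μ + 0.4959σ.
Subtracting: σ = (0.66 − 0.17)/(0.4959 − (-1.341)) = 0.27.
Then μ = 0.17 − (-1.341)·0.27 = 0.53.
Precision τ = 1/σ² = 1/0.2668² = 14.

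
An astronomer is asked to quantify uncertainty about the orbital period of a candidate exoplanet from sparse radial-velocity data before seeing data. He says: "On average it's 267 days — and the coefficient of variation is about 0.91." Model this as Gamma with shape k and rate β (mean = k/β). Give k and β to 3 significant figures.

k ≈ 1.21, β ≈ 0.00452

For Gamma(k, rate β): mean = k/β, variance = k/β², so CV = 1/√k.
CV = 0.91, hence k = 1/CV² = 1.21.
Then β = k/mean = 1.21/267 = 0.00452.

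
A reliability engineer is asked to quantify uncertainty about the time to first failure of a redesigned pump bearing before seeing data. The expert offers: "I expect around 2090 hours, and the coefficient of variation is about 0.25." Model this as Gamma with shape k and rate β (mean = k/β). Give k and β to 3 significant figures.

k ≈ 16, β ≈ 0.00766

For Gamma(k, rate β): mean = k/β, variance = k/β², so CV = 1/√k.
CV = 0.25, hence k = 1/CV² = 16.
Then β = k/mean = 16/2090 = 0.00766.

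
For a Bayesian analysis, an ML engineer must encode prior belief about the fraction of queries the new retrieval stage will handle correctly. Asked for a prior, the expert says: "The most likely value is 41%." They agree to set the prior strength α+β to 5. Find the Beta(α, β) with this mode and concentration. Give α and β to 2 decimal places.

α = 2.23, β = 2.77

For α,β > 1 the Beta mode is (α−1)/(α+β−2). With α+β = 5, the mode is (α−1)/3.
Set (α−1)/3 = 0.41 → α = 1 + 0.41·3 = 2.23.
β = 5 − α = 2.77.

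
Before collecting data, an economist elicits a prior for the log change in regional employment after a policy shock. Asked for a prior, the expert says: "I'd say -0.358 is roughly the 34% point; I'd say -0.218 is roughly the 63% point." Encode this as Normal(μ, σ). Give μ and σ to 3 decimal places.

μ = -0.280, σ = 0.188

The p-quantile of Normal(μ,σ) is μ + z_p·σ, with z_{0.34} = -0.4125 and z_{0.63} = 0.3319.
Eliminate σ: μ = (z₂·x₁ − z₁·x₂)/(z₂ − z₁) = (0.3319·-0.358 − (-0.4125)·-0.218)/0.7443 = -0.280.
Then σ = (x₂ − x₁)/(z₂ − z₁) = (-0.218 − -0.358)/0.7443 = 0.188.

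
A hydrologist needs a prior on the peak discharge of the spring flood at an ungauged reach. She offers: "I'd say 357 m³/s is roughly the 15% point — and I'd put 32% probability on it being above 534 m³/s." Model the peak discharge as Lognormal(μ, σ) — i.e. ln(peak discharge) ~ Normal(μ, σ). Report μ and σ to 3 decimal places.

μ ≈ 6.155, σ ≈ 0.268

If T ~ Lognormal(μ,σ) then ln T ~ Normal(μ,σ), so the p-quantile of ln T is μ + z_p·σ.
ln(357) = 5.878 and ln(534) = 6.28; z_{0.15} = -1.036, z_{0.68} = 0.4677.
σ = (6.28 − 5.878)/(0.4677 − (-1.036)) = 0.268.
μ = 5.878 − (-1.036)·0.268 = 6.155.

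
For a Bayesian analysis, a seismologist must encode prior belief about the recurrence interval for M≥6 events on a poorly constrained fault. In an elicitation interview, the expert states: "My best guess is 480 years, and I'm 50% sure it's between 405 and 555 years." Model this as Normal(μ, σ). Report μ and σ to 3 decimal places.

μ = 480.000, σ = 111.195

A symmetric 50% interval runs μ ± z·σ with z = 0.6745.
Half-width = 75, so σ = 75/0.6745 = 111.195.
μ is the stated best guess, 480.000.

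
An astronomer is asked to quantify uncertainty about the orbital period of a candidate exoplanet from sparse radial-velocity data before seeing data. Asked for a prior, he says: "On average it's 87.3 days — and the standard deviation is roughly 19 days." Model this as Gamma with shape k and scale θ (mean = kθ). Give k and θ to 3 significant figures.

For Gamma(k, scale θ): mean = kθ, variance = kθ², so CV = 1/√k.
CV = SD/mean = 19/87.3 = 0.2176, hence k = 1/CV² = 21.1.
Then θ = mean/k = 87.3/21.1 = 4.14.

k ≈ 21.1, θ ≈ 4.14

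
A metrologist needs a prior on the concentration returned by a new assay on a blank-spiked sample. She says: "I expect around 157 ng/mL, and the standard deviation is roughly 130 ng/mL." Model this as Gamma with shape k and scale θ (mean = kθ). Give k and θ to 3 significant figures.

k ≈ 1.46, θ ≈ 108

For Gamma(k, scale θ): mean = kθ, variance = kθ², so CV = 1/√k.
CV = SD/mean = 130/157 = 0.828, hence k = 1/CV² = 1.46.
Then θ = mean/k = 157/1.46 = 108.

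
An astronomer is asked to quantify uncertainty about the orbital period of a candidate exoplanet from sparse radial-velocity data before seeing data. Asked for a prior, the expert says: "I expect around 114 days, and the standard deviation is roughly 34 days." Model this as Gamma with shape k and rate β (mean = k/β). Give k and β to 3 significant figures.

k ≈ 11.2, β ≈ 0.0986

For Gamma(k, rate β): mean = k/β, variance = k/β², so CV = 1/√k.
CV = SD/mean = 34/114 = 0.2982, hence k = 1/CV² = 11.2.
Then β = k/mean = 11.2/114 = 0.0986.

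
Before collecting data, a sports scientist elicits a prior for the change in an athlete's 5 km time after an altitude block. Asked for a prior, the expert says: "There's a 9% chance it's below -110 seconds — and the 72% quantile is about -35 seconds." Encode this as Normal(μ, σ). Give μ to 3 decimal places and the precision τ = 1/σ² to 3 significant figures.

The p-quantile of Normal(μ,σ) is μ + z_p·σ, with z_{0.09} = -1.341 and z_{0.72} = 0.5828.
Eliminate σ: μ = (z₂·x₁ − z₁·x₂)/(z₂ − z₁) = (0.5828·-110 − (-1.341)·-35)/1.924 = -57.725.
Then σ = (x₂ − x₁)/(z₂ − z₁) = (-35 − -110)/1.924 = 38.989.
Precision τ = 1/σ² = 1/38.99² = 0.000658.

μ = -57.725, τ = 0.000658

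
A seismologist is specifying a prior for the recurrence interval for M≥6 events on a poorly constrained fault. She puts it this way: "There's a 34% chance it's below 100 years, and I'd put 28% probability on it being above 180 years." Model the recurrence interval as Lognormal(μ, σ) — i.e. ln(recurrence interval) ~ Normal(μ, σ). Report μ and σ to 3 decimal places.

If T ~ Lognormal(μ,σ) then ln T ~ Normal(μ,σ), so the p-quantile of ln T is μ + z_p·σ.
ln(100) = 4.605 and ln(180) = 5.193; z_{0.34} = -0.4125, z_{0.72} = 0.5828.
σ = (5.193 − 4.605)/(0.5828 − (-0.4125)) = 0.591.
μ = 4.605 − (-0.4125)·0.591 = 4.849.

μ ≈ 4.849, σ ≈ 0.591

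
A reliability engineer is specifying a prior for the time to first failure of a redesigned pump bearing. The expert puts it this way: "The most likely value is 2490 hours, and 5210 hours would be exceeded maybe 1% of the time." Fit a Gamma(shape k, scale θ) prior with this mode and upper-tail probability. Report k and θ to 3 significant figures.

Gamma(k,θ) with k>1 has mode (k−1)θ, so θ = 2490/(k−1).
Need P(X < 5210) = 0.99 with θ tied to k this way. Start at k = 2, θ = 2490: P(X<5210) ≈ 0.618.
Too low — raise k to concentrate. Iterating converges to k ≈ 9.93.
Then θ = 2490/(9.93−1) ≈ 279.

k ≈ 9.93, θ ≈ 279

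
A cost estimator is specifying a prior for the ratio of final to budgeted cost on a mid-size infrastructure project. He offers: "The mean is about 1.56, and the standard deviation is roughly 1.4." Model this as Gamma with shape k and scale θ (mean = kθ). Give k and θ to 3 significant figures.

For Gamma(k, scale θ): mean = kθ, variance = kθ², so CV = 1/√k.
CV = SD/mean = 1.4/1.56 = 0.8974, hence k = 1/CV² = 1.24.
Then θ = mean/k = 1.56/1.24 = 1.26.

k ≈ 1.24, θ ≈ 1.26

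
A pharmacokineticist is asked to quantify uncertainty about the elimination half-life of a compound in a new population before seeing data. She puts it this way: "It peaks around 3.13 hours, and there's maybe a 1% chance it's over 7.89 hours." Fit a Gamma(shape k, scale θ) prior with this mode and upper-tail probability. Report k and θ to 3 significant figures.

Gamma(k,θ) with k>1 has mode (k−1)θ, so θ = 3.13/(k−1).
Need P(X < 7.89) = 0.99 with θ tied to k this way. Start at k = 2, θ = 3.13: P(X<7.89) ≈ 0.717.
Too low — raise k to concentrate. Iterating converges to k ≈ 6.48.
Then θ = 3.13/(6.48−1) ≈ 0.571.

k ≈ 6.48, θ ≈ 0.571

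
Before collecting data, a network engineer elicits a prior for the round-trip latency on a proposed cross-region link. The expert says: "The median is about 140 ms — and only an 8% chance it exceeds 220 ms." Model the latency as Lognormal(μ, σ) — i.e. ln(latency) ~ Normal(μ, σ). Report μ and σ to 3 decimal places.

μ ≈ 4.942, σ ≈ 0.322

If T ~ Lognormal(μ,σ) then ln T ~ Normal(μ,σ), so the p-quantile of ln T is μ + z_p·σ.
ln(140) = 4.942 and ln(220) = 5.394; z_{0.5} = 0, z_{0.92} = 1.405.
σ = (5.394 − 4.942)/(1.405 − (0)) = 0.322.
μ = 4.942 − (0)·0.322 = 4.942.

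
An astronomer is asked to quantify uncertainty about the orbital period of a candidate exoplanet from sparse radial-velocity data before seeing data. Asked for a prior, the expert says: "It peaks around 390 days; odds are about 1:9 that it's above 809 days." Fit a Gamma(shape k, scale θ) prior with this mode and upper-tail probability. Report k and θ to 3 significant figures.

k ≈ 4.61, θ ≈ 108

Gamma(k,θ) with k>1 has mode (k−1)θ, so θ = 390/(k−1).
Need P(X < 809) = 0.9 with θ tied to k this way. Start at k = 2, θ = 390: P(X<809) ≈ 0.614.
Too low — raise k to concentrate. Iterating converges to k ≈ 4.61.
Then θ = 390/(4.61−1) ≈ 108.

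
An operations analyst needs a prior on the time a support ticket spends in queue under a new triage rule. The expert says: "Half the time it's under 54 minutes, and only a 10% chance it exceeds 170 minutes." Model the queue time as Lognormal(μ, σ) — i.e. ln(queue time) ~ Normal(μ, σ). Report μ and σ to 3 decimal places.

μ ≈ 3.989, σ ≈ 0.895

If T ~ Lognormal(μ,σ) then ln T ~ Normal(μ,σ), so the p-quantile of ln T is μ + z_p·σ.
ln(54) = 3.989 and ln(170) = 5.136; z_{0.5} = 0, z_{0.9} = 1.282.
σ = (5.136 − 3.989)/(1.282 − (0)) = 0.895.
μ = 3.989 − (0)·0.895 = 3.989.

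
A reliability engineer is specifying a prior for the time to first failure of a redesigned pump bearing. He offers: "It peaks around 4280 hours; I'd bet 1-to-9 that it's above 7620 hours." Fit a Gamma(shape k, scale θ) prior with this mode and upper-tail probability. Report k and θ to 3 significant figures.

k ≈ 6.72, θ ≈ 749

Gamma(k,θ) with k>1 has mode (k−1)θ, so θ = 4280/(k−1).
Need P(X < 7620) = 0.9 with θ tied to k this way. Start at k = 2, θ = 4280: P(X<7620) ≈ 0.531.
Too low — raise k to concentrate. Iterating converges to k ≈ 6.72.
Then θ = 4280/(6.72−1) ≈ 749.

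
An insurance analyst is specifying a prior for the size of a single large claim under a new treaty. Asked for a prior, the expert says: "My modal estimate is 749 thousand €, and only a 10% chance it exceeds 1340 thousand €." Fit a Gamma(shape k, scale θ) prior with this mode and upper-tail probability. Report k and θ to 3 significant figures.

Gamma(k,θ) with k>1 has mode (k−1)θ, so θ = 749/(k−1).
Need P(X < 1340) = 0.9 with θ tied to k this way. Start at k = 2, θ = 749: P(X<1340) ≈ 0.534.
Too low — raise k to concentrate. Iterating converges to k ≈ 6.62.
Then θ = 749/(6.62−1) ≈ 133.

k ≈ 6.62, θ ≈ 133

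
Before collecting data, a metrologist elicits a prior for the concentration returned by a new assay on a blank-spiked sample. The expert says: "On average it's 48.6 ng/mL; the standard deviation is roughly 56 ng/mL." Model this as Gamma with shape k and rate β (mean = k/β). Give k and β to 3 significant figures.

k ≈ 0.753, β ≈ 0.0155

For Gamma(k, rate β): mean = k/β, variance = k/β², so CV = 1/√k.
CV = SD/mean = 56/48.6 = 1.152, hence k = 1/CV² = 0.753.
Then β = k/mean = 0.753/48.6 = 0.0155.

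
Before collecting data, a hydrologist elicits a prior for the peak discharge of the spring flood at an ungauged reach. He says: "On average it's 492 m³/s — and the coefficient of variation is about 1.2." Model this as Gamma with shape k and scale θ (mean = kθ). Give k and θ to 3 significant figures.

For Gamma(k, scale θ): mean = kθ, variance = kθ², so CV = 1/√k.
CV = 1.2, hence k = 1/CV² = 0.694.
Then θ = mean/k = 492/0.694 = 708.

k ≈ 0.694, θ ≈ 708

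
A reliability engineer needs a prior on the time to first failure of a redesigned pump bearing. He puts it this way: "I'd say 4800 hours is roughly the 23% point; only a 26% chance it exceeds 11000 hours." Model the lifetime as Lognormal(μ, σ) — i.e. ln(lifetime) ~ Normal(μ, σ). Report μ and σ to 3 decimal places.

If T ~ Lognormal(μ,σ) then ln T ~ Normal(μ,σ), so the p-quantile of ln T is μ + z_p·σ.
ln(4800) = 8.476 and ln(11000) = 9.306; z_{0.23} = -0.7388, z_{0.74} = 0.6433.
σ = (9.306 − 8.476)/(0.6433 − (-0.7388)) = 0.600.
μ = 8.476 − (-0.7388)·0.600 = 8.920.

μ ≈ 8.920, σ ≈ 0.600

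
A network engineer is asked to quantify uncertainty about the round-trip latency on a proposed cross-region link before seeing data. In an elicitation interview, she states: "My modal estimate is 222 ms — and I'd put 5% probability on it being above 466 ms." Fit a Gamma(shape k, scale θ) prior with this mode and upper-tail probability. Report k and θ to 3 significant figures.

k ≈ 6.02, θ ≈ 44.2

Gamma(k,θ) with k>1 has mode (k−1)θ, so θ = 222/(k−1).
Need P(X < 466) = 0.95 with θ tied to k this way. Start at k = 2, θ = 222: P(X<466) ≈ 0.620.
Too low — raise k to concentrate. Iterating converges to k ≈ 6.02.
Then θ = 222/(6.02−1) ≈ 44.2.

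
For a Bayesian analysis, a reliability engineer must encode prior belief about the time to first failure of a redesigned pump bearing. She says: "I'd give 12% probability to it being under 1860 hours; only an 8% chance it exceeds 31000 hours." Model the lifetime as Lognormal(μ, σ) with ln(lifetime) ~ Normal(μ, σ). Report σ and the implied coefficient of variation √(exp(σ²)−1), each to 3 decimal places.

σ ≈ 1.090, CV ≈ 1.511

If T ~ Lognormal(μ,σ) then ln T ~ Normal(μ,σ), so the p-quantile of ln T is μ + z_p·σ.
ln(1860) = 7.528 and ln(31000) = 10.34; z_{0.12} = -1.175, z_{0.92} = 1.405.
σ = (10.34 − 7.528)/(1.405 − (-1.175)) = 1.090.
μ = 7.528 − (-1.175)·1.090 = 8.810.
CV = √(exp(σ²)−1) = √(exp(1.1891)−1) = 1.511.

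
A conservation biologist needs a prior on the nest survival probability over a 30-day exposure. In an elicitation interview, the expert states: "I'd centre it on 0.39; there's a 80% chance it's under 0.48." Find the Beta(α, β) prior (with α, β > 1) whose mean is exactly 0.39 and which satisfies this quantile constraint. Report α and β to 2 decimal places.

With mean 0.39 fixed, write α = 0.39s, β = 0.61s where s = α+β.
Need P(θ < 0.48) = 0.8 under Beta(0.39s, 0.61s). Normal approximation: (q−m)/√(m(1−m)/s) ≈ z_{0.8} = 0.842, so s ≈ 0.39·0.61·(0.842)²/(0.48−0.39)² = 20.8.
At s = 20.8: P(θ<0.48) ≈ 0.802. Adjusting to match 0.8 gives s ≈ 20.42.
So α = 0.39·20.42 ≈ 7.96, β = 0.61·20.42 ≈ 12.46.

α ≈ 7.96, β ≈ 12.46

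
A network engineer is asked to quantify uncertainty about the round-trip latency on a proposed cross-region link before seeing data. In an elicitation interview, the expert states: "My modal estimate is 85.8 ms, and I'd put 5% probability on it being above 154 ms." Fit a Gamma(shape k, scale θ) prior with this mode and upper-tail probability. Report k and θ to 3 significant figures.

Gamma(k,θ) with k>1 has mode (k−1)θ, so θ = 85.8/(k−1).
Need P(X < 154) = 0.95 with θ tied to k this way. Start at k = 2, θ = 85.8: P(X<154) ≈ 0.536.
Too low — raise k to concentrate. Iterating converges to k ≈ 9.15.
Then θ = 85.8/(9.15−1) ≈ 10.5.

k ≈ 9.15, θ ≈ 10.5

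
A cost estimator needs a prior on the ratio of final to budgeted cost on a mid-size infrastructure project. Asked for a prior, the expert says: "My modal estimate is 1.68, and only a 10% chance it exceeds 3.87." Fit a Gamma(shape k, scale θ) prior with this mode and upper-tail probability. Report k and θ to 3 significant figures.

k ≈ 3.76, θ ≈ 0.608

Gamma(k,θ) with k>1 has mode (k−1)θ, so θ = 1.68/(k−1).
Need P(X < 3.87) = 0.9 with θ tied to k this way. Start at k = 2, θ = 1.68: P(X<3.87) ≈ 0.670.
Too low — raise k to concentrate. Iterating converges to k ≈ 3.76.
Then θ = 1.68/(3.76−1) ≈ 0.608.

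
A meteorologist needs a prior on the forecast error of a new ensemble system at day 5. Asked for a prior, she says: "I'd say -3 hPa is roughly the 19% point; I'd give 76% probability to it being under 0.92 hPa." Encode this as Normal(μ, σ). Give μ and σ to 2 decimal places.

For Normal(μ,σ), the p-quantile is μ + z_p·σ. Here z_{0.19} = -0.8779, z_{0.76} = 0.7063.
So -3 = μ − 0.8779σ and 0.92 = μ + 0.7063σ.
Subtracting: σ = (0.92 − -3)/(0.7063 − (-0.8779)) = 2.47.
Then μ = -3 − (-0.8779)·2.47 = -0.83.

μ = -0.83, σ = 2.47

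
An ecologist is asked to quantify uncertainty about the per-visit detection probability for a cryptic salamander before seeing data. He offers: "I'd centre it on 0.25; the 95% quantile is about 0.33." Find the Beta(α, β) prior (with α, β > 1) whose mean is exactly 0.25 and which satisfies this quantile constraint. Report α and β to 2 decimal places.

α ≈ 21.29, β ≈ 63.88

With mean 0.25 fixed, write α = 0.25s, β = 0.75s where s = α+β.
Need P(θ < 0.33) = 0.95 under Beta(0.25s, 0.75s). Normal approximation: (q−m)/√(m(1−m)/s) ≈ z_{0.95} = 1.64, so s ≈ 0.25·0.75·(1.64)²/(0.33−0.25)² = 79.3.
At s = 79.3: P(θ<0.33) ≈ 0.944. Adjusting to match 0.95 gives s ≈ 85.17.
So α = 0.25·85.17 ≈ 21.29, β = 0.75·85.17 ≈ 63.88.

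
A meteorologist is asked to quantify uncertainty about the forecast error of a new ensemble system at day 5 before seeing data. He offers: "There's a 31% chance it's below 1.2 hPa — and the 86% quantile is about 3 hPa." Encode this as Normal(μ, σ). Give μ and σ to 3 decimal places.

μ = 1.766, σ = 1.142

For Normal(μ,σ), the p-quantile is μ + z_p·σ. Here z_{0.31} = -0.4959, z_{0.86} = 1.08.
So 1.2 = μ − 0.4959σ and 3 = μ + 1.08σ.
Subtracting: σ = (3 − 1.2)/(1.08 − (-0.4959)) = 1.142.
Then μ = 1.2 − (-0.4959)·1.142 = 1.766.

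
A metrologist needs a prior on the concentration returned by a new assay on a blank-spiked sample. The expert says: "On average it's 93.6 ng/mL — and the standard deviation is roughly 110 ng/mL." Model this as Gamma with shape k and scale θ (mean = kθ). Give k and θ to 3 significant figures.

For Gamma(k, scale θ): mean = kθ, variance = kθ², so CV = 1/√k.
CV = SD/mean = 110/93.6 = 1.175, hence k = 1/CV² = 0.724.
Then θ = mean/k = 93.6/0.724 = 129.

k ≈ 0.724, θ ≈ 129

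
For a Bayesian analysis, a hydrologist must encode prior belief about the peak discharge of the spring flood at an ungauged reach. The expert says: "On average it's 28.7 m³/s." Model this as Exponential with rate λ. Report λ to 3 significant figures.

Exponential mean = 1/λ, so λ = 1/28.7 = 0.0348.

λ ≈ 0.0348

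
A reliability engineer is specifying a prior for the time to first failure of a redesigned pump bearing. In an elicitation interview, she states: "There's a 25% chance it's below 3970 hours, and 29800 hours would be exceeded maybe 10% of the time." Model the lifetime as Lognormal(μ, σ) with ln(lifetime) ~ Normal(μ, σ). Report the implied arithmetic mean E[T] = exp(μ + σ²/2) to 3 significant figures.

If T ~ Lognormal(μ,σ) then ln T ~ Normal(μ,σ), so the p-quantile of ln T is μ + z_p·σ.
ln(3970) = 8.287 and ln(29800) = 10.3; z_{0.25} = -0.6745, z_{0.9} = 1.282.
σ = (10.3 − 8.287)/(1.282 − (-0.6745)) = 1.031.
μ = 8.287 − (-0.6745)·1.031 = 8.982.
E[T] = exp(μ + σ²/2) = exp(8.982 + 0.5310) = 13500 hours.

E[T] ≈ 13500 hours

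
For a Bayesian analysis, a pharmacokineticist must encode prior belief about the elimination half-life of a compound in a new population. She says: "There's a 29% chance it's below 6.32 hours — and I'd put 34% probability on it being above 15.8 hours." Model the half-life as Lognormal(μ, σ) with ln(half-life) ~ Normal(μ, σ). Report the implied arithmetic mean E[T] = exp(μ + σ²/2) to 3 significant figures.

E[T] ≈ 16.8 hours

If T ~ Lognormal(μ,σ) then ln T ~ Normal(μ,σ), so the p-quantile of ln T is μ + z_p·σ.
ln(6.32) = 1.844 and ln(15.8) = 2.76; z_{0.29} = -0.5534, z_{0.66} = 0.4125.
σ = (2.76 − 1.844)/(0.4125 − (-0.5534)) = 0.949.
μ = 1.844 − (-0.5534)·0.949 = 2.369.
E[T] = exp(μ + σ²/2) = exp(2.369 + 0.4500) = 16.8 hours.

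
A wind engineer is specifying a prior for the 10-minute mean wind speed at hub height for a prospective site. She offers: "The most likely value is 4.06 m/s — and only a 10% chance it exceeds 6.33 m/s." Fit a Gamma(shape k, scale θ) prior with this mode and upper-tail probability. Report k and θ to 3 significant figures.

k ≈ 10.5, θ ≈ 0.428

Gamma(k,θ) with k>1 has mode (k−1)θ, so θ = 4.06/(k−1).
Need P(X < 6.33) = 0.9 with θ tied to k this way. Start at k = 2, θ = 4.06: P(X<6.33) ≈ 0.462.
Too low — raise k to concentrate. Iterating converges to k ≈ 10.5.
Then θ = 4.06/(10.5−1) ≈ 0.428.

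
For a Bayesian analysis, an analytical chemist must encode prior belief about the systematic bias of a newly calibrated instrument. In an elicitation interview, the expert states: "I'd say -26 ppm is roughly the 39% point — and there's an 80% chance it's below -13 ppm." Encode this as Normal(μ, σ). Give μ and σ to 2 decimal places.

μ = -22.76, σ = 11.60

The p-quantile of Normal(μ,σ) is μ + z_p·σ, with z_{0.39} = -0.2793 and z_{0.8} = 0.8416.
Eliminate σ: μ = (z₂·x₁ − z₁·x₂)/(z₂ − z₁) = (0.8416·-26 − (-0.2793)·-13)/1.121 = -22.76.
Then σ = (x₂ − x₁)/(z₂ − z₁) = (-13 − -26)/1.121 = 11.60.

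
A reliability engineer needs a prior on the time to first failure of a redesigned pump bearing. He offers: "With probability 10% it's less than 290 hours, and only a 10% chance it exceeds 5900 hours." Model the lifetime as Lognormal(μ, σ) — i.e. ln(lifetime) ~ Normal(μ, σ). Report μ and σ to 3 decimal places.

If T ~ Lognormal(μ,σ) then ln T ~ Normal(μ,σ), so the p-quantile of ln T is μ + z_p·σ.
ln(290) = 5.67 and ln(5900) = 8.683; z_{0.1} = -1.282, z_{0.9} = 1.282.
σ = (8.683 − 5.67)/(1.282 − (-1.282)) = 1.175.
μ = 5.67 − (-1.282)·1.175 = 7.176.

μ ≈ 7.176, σ ≈ 1.175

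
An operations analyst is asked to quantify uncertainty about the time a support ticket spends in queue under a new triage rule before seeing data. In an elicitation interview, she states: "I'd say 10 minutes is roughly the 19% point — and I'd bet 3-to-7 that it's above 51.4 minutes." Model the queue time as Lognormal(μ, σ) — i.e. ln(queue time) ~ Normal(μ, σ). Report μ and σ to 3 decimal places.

μ ≈ 3.327, σ ≈ 1.167

If T ~ Lognormal(μ,σ) then ln T ~ Normal(μ,σ), so the p-quantile of ln T is μ + z_p·σ.
ln(10) = 2.303 and ln(51.4) = 3.94; z_{0.19} = -0.8779, z_{0.7} = 0.5244.
σ = (3.94 − 2.303)/(0.5244 − (-0.8779)) = 1.167.
μ = 2.303 − (-0.8779)·1.167 = 3.327.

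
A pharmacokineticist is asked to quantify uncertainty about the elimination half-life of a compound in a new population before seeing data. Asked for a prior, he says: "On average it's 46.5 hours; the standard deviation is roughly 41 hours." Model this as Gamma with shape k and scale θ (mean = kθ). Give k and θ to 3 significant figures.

For Gamma(k, scale θ): mean = kθ, variance = kθ², so CV = 1/√k.
CV = SD/mean = 41/46.5 = 0.8817, hence k = 1/CV² = 1.29.
Then θ = mean/k = 46.5/1.29 = 36.2.

k ≈ 1.29, θ ≈ 36.2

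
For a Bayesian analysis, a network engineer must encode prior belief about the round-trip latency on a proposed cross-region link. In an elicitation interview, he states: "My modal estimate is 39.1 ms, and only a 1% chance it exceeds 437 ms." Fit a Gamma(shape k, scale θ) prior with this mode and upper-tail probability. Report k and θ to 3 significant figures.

k ≈ 1.51, θ ≈ 76.8

Gamma(k,θ) with k>1 has mode (k−1)θ, so θ = 39.1/(k−1).
Need P(X < 437) = 0.99 with θ tied to k this way. Start at k = 2, θ = 39.1: P(X<437) ≈ 1.000.
Too high — lower k to spread out. Iterating converges to k ≈ 1.51.
Then θ = 39.1/(1.51−1) ≈ 76.8.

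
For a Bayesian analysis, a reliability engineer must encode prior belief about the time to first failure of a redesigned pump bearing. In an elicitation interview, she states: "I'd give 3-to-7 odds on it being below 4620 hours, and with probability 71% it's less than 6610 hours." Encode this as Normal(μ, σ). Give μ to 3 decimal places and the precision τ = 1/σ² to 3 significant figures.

μ = 5588.242, τ = 2.93e-07

The p-quantile of Normal(μ,σ) is μ + z_p·σ, with z_{0.3} = -0.5244 and z_{0.71} = 0.5534.
Eliminate σ: μ = (z₂·x₁ − z₁·x₂)/(z₂ − z₁) = (0.5534·4620 − (-0.5244)·6610)/1.078 = 5588.242.
Then σ = (x₂ − x₁)/(z₂ − z₁) = (6610 − 4620)/1.078 = 1846.379.
Precision τ = 1/σ² = 1/1846² = 2.93e-07.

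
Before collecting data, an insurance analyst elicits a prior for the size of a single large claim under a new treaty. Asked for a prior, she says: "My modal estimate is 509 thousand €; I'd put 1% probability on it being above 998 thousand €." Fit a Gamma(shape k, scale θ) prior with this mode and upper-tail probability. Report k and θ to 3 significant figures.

Gamma(k,θ) with k>1 has mode (k−1)θ, so θ = 509/(k−1).
Need P(X < 998) = 0.99 with θ tied to k this way. Start at k = 2, θ = 509: P(X<998) ≈ 0.583.
Too low — raise k to concentrate. Iterating converges to k ≈ 11.9.
Then θ = 509/(11.9−1) ≈ 46.8.

k ≈ 11.9, θ ≈ 46.8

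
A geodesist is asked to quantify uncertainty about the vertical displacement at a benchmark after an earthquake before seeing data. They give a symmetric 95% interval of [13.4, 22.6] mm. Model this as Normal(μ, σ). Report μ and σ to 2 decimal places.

μ = 18.00, σ = 2.35

A symmetric 95% interval runs μ ± z·σ with z = 1.96.
Half-width = 4.6, so σ = 4.6/1.96 = 2.35.
μ is the interval midpoint, 18.00.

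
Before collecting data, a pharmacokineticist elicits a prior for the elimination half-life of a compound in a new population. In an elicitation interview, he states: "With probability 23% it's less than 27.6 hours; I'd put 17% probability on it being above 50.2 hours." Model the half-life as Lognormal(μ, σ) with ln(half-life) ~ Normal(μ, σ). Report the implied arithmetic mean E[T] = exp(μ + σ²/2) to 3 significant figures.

E[T] ≈ 38.1 hours

If T ~ Lognormal(μ,σ) then ln T ~ Normal(μ,σ), so the p-quantile of ln T is μ + z_p·σ.
ln(27.6) = 3.318 and ln(50.2) = 3.916; z_{0.23} = -0.7388, z_{0.83} = 0.9542.
σ = (3.916 − 3.318)/(0.9542 − (-0.7388)) = 0.353.
μ = 3.318 − (-0.7388)·0.353 = 3.579.
E[T] = exp(μ + σ²/2) = exp(3.579 + 0.0624) = 38.1 hours.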